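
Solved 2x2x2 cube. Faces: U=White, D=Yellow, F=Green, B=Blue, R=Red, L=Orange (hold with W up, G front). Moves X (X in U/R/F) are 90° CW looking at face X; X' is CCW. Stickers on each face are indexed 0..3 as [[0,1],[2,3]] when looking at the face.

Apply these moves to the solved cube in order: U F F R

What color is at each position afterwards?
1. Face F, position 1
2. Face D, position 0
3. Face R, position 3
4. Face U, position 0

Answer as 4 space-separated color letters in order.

After move 1 (U): U=WWWW F=RRGG R=BBRR B=OOBB L=GGOO
After move 2 (F): F=GRGR U=WWOG R=WBWR D=RBYY L=GYOY
After move 3 (F): F=GGRR U=WWYY R=OBGR D=WWYY L=GROB
After move 4 (R): R=GORB U=WGYR F=GWRY D=WBYO B=YOWB
Query 1: F[1] = W
Query 2: D[0] = W
Query 3: R[3] = B
Query 4: U[0] = W

Answer: W W B W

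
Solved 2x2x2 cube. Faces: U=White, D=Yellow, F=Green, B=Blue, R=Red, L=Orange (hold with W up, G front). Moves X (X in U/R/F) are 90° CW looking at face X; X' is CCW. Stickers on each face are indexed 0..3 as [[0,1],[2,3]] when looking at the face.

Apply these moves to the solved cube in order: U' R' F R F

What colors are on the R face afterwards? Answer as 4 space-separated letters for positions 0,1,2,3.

Answer: O W W R

Derivation:
After move 1 (U'): U=WWWW F=OOGG R=GGRR B=RRBB L=BBOO
After move 2 (R'): R=GRGR U=WBWR F=OWGW D=YOYG B=YRYB
After move 3 (F): F=GOWW U=WBOB R=WRRR D=GGYG L=BYOO
After move 4 (R): R=RWRR U=WOOW F=GGWG D=GYYY B=BRBB
After move 5 (F): F=WGGG U=WOOY R=OWWR D=RRYY L=BGOY
Query: R face = OWWR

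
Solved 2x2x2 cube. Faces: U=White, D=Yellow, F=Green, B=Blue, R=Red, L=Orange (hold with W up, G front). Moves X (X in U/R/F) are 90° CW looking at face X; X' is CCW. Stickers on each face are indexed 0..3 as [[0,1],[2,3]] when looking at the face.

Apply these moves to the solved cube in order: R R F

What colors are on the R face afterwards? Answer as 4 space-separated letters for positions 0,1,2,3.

After move 1 (R): R=RRRR U=WGWG F=GYGY D=YBYB B=WBWB
After move 2 (R): R=RRRR U=WYWY F=GBGB D=YWYW B=GBGB
After move 3 (F): F=GGBB U=WYOO R=WRYR D=RRYW L=OYOW
Query: R face = WRYR

Answer: W R Y R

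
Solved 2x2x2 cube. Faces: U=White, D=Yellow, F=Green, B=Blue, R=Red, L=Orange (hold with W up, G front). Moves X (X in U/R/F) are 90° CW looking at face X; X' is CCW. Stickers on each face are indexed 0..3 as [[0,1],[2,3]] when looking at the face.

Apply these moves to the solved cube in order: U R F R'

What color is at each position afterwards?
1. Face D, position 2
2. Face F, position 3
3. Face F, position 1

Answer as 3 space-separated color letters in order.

After move 1 (U): U=WWWW F=RRGG R=BBRR B=OOBB L=GGOO
After move 2 (R): R=RBRB U=WRWG F=RYGY D=YBYO B=WOWB
After move 3 (F): F=GRYY U=WROG R=WBGB D=RRYO L=GYOB
After move 4 (R'): R=BBWG U=WWOW F=GRYG D=RRYY B=OORB
Query 1: D[2] = Y
Query 2: F[3] = G
Query 3: F[1] = R

Answer: Y G R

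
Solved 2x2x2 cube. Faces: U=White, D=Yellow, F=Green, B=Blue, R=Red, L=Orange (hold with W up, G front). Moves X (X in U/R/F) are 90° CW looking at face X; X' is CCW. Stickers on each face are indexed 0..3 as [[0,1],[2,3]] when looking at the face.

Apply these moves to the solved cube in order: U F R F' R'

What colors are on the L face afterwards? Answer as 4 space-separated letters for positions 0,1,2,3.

After move 1 (U): U=WWWW F=RRGG R=BBRR B=OOBB L=GGOO
After move 2 (F): F=GRGR U=WWOG R=WBWR D=RBYY L=GYOY
After move 3 (R): R=WWRB U=WROR F=GBGY D=RBYO B=GOWB
After move 4 (F'): F=BYGG U=WRWR R=BWRB D=YYYO L=GROO
After move 5 (R'): R=WBBR U=WWWG F=BRGR D=YYYG B=OOYB
Query: L face = GROO

Answer: G R O O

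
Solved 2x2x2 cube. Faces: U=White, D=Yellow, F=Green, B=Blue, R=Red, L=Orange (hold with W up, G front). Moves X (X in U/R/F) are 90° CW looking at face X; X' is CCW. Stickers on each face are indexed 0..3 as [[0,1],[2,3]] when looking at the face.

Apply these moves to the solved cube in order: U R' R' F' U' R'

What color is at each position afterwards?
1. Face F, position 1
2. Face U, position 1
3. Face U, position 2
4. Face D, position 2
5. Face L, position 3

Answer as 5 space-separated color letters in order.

Answer: B R W Y W

Derivation:
After move 1 (U): U=WWWW F=RRGG R=BBRR B=OOBB L=GGOO
After move 2 (R'): R=BRBR U=WBWO F=RWGW D=YRYG B=YOYB
After move 3 (R'): R=RRBB U=WYWY F=RBGO D=YWYW B=GORB
After move 4 (F'): F=BORG U=WYRB R=WRYB D=GOYW L=GYOW
After move 5 (U'): U=YBWR F=GYRG R=BOYB B=WRRB L=GOOW
After move 6 (R'): R=OBBY U=YRWW F=GBRR D=GYYG B=WROB
Query 1: F[1] = B
Query 2: U[1] = R
Query 3: U[2] = W
Query 4: D[2] = Y
Query 5: L[3] = W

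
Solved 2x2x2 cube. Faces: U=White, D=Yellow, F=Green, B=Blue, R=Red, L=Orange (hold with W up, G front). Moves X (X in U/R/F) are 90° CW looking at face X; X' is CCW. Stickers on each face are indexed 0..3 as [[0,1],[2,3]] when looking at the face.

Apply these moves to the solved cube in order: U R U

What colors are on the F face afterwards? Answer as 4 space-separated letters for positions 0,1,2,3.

Answer: R B G Y

Derivation:
After move 1 (U): U=WWWW F=RRGG R=BBRR B=OOBB L=GGOO
After move 2 (R): R=RBRB U=WRWG F=RYGY D=YBYO B=WOWB
After move 3 (U): U=WWGR F=RBGY R=WORB B=GGWB L=RYOO
Query: F face = RBGY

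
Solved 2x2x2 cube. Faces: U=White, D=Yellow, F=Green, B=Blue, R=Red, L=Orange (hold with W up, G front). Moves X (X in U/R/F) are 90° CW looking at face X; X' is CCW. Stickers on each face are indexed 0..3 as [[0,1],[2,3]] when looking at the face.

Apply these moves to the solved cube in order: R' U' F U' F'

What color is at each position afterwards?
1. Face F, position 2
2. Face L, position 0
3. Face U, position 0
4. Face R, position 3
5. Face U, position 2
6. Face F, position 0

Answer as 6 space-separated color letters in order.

After move 1 (R'): R=RRRR U=WBWB F=GWGW D=YGYG B=YBYB
After move 2 (U'): U=BBWW F=OOGW R=GWRR B=RRYB L=YBOO
After move 3 (F): F=GOWO U=BBOB R=WWWR D=RGYG L=YYOG
After move 4 (U'): U=BBBO F=YYWO R=GOWR B=WWYB L=RROG
After move 5 (F'): F=YOYW U=BBGW R=GORR D=RGYG L=ROOB
Query 1: F[2] = Y
Query 2: L[0] = R
Query 3: U[0] = B
Query 4: R[3] = R
Query 5: U[2] = G
Query 6: F[0] = Y

Answer: Y R B R G Y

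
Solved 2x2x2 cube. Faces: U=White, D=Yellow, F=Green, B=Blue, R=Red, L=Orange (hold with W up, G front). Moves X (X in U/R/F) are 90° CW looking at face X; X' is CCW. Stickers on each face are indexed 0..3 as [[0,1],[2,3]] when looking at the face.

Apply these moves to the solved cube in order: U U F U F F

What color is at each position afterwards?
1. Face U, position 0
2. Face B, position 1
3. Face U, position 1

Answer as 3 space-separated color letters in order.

Answer: O Y W

Derivation:
After move 1 (U): U=WWWW F=RRGG R=BBRR B=OOBB L=GGOO
After move 2 (U): U=WWWW F=BBGG R=OORR B=GGBB L=RROO
After move 3 (F): F=GBGB U=WWOR R=WOWR D=ROYY L=RYOY
After move 4 (U): U=OWRW F=WOGB R=GGWR B=RYBB L=GBOY
After move 5 (F): F=GWBO U=OWYB R=RGWR D=WGYY L=GROO
After move 6 (F): F=BGOW U=OWOR R=YGBR D=WRYY L=GWOG
Query 1: U[0] = O
Query 2: B[1] = Y
Query 3: U[1] = W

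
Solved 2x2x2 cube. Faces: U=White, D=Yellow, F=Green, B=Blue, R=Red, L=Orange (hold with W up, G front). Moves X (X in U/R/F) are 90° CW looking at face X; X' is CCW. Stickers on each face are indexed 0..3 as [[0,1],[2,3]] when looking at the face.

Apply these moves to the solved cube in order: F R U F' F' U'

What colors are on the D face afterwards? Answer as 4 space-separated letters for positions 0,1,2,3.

After move 1 (F): F=GGGG U=WWOO R=WRWR D=RRYY L=OYOY
After move 2 (R): R=WWRR U=WGOG F=GRGY D=RBYB B=OBWB
After move 3 (U): U=OWGG F=WWGY R=OBRR B=OYWB L=GROY
After move 4 (F'): F=WYWG U=OWOR R=BBRR D=RYYB L=GGOG
After move 5 (F'): F=YGWW U=OWBR R=YBRR D=GGYB L=GROO
After move 6 (U'): U=WROB F=GRWW R=YGRR B=YBWB L=OYOO
Query: D face = GGYB

Answer: G G Y B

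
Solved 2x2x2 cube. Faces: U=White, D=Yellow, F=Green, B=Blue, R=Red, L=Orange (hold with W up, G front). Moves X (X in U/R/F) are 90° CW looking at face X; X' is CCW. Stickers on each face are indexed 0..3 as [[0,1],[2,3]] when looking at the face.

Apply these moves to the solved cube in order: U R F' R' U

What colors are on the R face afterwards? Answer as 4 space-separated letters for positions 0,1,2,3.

Answer: O O B Y

Derivation:
After move 1 (U): U=WWWW F=RRGG R=BBRR B=OOBB L=GGOO
After move 2 (R): R=RBRB U=WRWG F=RYGY D=YBYO B=WOWB
After move 3 (F'): F=YYRG U=WRRR R=BBYB D=GOYO L=GGOW
After move 4 (R'): R=BBBY U=WWRW F=YRRR D=GYYG B=OOOB
After move 5 (U): U=RWWW F=BBRR R=OOBY B=GGOB L=YROW
Query: R face = OOBY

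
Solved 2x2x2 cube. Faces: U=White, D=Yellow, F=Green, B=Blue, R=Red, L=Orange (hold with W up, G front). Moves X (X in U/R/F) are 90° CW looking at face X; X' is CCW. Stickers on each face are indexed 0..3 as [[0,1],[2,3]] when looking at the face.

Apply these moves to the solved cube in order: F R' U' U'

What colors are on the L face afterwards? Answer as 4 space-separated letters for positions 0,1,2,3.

Answer: R R O Y

Derivation:
After move 1 (F): F=GGGG U=WWOO R=WRWR D=RRYY L=OYOY
After move 2 (R'): R=RRWW U=WBOB F=GWGO D=RGYG B=YBRB
After move 3 (U'): U=BBWO F=OYGO R=GWWW B=RRRB L=YBOY
After move 4 (U'): U=BOBW F=YBGO R=OYWW B=GWRB L=RROY
Query: L face = RROY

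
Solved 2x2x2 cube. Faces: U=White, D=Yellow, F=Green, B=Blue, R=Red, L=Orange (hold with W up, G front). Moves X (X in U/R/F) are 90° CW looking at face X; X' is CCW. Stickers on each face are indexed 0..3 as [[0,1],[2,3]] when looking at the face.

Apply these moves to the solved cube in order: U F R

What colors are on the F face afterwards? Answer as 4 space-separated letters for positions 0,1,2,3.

After move 1 (U): U=WWWW F=RRGG R=BBRR B=OOBB L=GGOO
After move 2 (F): F=GRGR U=WWOG R=WBWR D=RBYY L=GYOY
After move 3 (R): R=WWRB U=WROR F=GBGY D=RBYO B=GOWB
Query: F face = GBGY

Answer: G B G Y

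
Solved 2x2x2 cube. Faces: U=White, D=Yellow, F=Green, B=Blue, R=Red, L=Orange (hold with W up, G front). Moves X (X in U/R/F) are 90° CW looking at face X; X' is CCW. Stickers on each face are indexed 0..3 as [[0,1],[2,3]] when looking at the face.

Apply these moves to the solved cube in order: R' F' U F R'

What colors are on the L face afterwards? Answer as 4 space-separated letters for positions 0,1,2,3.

Answer: W O O O

Derivation:
After move 1 (R'): R=RRRR U=WBWB F=GWGW D=YGYG B=YBYB
After move 2 (F'): F=WWGG U=WBRR R=GRYR D=OOYG L=OBOW
After move 3 (U): U=RWRB F=GRGG R=YBYR B=OBYB L=WWOW
After move 4 (F): F=GGGR U=RWWW R=RBBR D=YYYG L=WOOO
After move 5 (R'): R=BRRB U=RYWO F=GWGW D=YGYR B=GBYB
Query: L face = WOOO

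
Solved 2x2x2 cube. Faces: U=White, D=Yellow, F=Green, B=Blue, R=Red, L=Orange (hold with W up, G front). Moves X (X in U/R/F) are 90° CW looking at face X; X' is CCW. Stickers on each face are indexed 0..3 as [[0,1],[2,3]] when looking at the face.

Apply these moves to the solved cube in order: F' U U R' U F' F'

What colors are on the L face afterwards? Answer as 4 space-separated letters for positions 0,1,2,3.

After move 1 (F'): F=GGGG U=WWRR R=YRYR D=OOYY L=OWOW
After move 2 (U): U=RWRW F=YRGG R=BBYR B=OWBB L=GGOW
After move 3 (U): U=RRWW F=BBGG R=OWYR B=GGBB L=YROW
After move 4 (R'): R=WROY U=RBWG F=BRGW D=OBYG B=YGOB
After move 5 (U): U=WRGB F=WRGW R=YGOY B=YROB L=BROW
After move 6 (F'): F=RWWG U=WRYO R=BGOY D=RWYG L=BBOG
After move 7 (F'): F=WGRW U=WRBO R=WGRY D=BGYG L=BOOY
Query: L face = BOOY

Answer: B O O Y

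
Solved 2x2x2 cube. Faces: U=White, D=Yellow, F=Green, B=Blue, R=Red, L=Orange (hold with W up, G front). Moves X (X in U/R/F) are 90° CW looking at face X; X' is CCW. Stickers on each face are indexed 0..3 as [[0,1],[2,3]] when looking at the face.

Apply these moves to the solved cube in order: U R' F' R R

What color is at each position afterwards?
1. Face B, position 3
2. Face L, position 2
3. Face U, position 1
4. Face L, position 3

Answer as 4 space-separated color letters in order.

Answer: B O O W

Derivation:
After move 1 (U): U=WWWW F=RRGG R=BBRR B=OOBB L=GGOO
After move 2 (R'): R=BRBR U=WBWO F=RWGW D=YRYG B=YOYB
After move 3 (F'): F=WWRG U=WBBB R=RRYR D=GOYG L=GOOW
After move 4 (R): R=YRRR U=WWBG F=WORG D=GYYY B=BOBB
After move 5 (R): R=RYRR U=WOBG F=WYRY D=GBYB B=GOWB
Query 1: B[3] = B
Query 2: L[2] = O
Query 3: U[1] = O
Query 4: L[3] = W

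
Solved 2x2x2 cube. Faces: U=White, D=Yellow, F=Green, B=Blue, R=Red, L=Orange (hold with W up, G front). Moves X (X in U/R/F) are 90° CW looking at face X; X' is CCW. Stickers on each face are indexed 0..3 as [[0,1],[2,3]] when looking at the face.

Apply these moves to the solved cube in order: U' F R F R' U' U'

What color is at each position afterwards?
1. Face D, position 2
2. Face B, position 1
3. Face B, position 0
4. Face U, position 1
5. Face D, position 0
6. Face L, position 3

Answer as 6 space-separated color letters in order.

After move 1 (U'): U=WWWW F=OOGG R=GGRR B=RRBB L=BBOO
After move 2 (F): F=GOGO U=WWOB R=WGWR D=RGYY L=BYOY
After move 3 (R): R=WWRG U=WOOO F=GGGY D=RBYR B=BRWB
After move 4 (F): F=GGYG U=WOYY R=OWOG D=RWYR L=BROB
After move 5 (R'): R=WGOO U=WWYB F=GOYY D=RGYG B=RRWB
After move 6 (U'): U=WBWY F=BRYY R=GOOO B=WGWB L=RROB
After move 7 (U'): U=BYWW F=RRYY R=BROO B=GOWB L=WGOB
Query 1: D[2] = Y
Query 2: B[1] = O
Query 3: B[0] = G
Query 4: U[1] = Y
Query 5: D[0] = R
Query 6: L[3] = B

Answer: Y O G Y R B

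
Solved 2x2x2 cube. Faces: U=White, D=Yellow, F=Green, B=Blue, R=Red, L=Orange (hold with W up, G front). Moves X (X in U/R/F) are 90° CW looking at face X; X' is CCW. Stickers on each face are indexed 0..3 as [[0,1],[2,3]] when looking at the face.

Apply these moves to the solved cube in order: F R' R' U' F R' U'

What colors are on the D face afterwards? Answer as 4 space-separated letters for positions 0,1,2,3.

After move 1 (F): F=GGGG U=WWOO R=WRWR D=RRYY L=OYOY
After move 2 (R'): R=RRWW U=WBOB F=GWGO D=RGYG B=YBRB
After move 3 (R'): R=RWRW U=WROY F=GBGB D=RWYO B=GBGB
After move 4 (U'): U=RYWO F=OYGB R=GBRW B=RWGB L=GBOY
After move 5 (F): F=GOBY U=RYYB R=WBOW D=RGYO L=GROW
After move 6 (R'): R=BWWO U=RGYR F=GYBB D=ROYY B=OWGB
After move 7 (U'): U=GRRY F=GRBB R=GYWO B=BWGB L=OWOW
Query: D face = ROYY

Answer: R O Y Y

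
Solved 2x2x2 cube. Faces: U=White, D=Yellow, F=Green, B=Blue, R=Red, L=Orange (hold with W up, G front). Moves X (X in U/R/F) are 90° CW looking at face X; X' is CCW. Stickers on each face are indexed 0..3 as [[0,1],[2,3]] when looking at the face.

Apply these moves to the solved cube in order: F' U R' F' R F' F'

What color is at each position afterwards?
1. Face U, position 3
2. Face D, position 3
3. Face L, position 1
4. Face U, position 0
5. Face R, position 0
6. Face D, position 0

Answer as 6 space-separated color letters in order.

Answer: G Y Y R R G

Derivation:
After move 1 (F'): F=GGGG U=WWRR R=YRYR D=OOYY L=OWOW
After move 2 (U): U=RWRW F=YRGG R=BBYR B=OWBB L=GGOW
After move 3 (R'): R=BRBY U=RBRO F=YWGW D=ORYG B=YWOB
After move 4 (F'): F=WWYG U=RBBB R=RROY D=GWYG L=GOOR
After move 5 (R): R=ORYR U=RWBG F=WWYG D=GOYY B=BWBB
After move 6 (F'): F=WGWY U=RWOY R=ORGR D=ORYY L=GGOB
After move 7 (F'): F=GYWW U=RWOG R=RROR D=GBYY L=GYOO
Query 1: U[3] = G
Query 2: D[3] = Y
Query 3: L[1] = Y
Query 4: U[0] = R
Query 5: R[0] = R
Query 6: D[0] = G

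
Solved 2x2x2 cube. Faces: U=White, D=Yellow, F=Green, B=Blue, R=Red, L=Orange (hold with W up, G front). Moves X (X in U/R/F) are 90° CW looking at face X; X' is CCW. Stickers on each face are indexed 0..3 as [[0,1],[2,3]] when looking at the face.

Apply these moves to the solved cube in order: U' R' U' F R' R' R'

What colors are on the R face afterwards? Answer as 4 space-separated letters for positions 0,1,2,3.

Answer: W W R W

Derivation:
After move 1 (U'): U=WWWW F=OOGG R=GGRR B=RRBB L=BBOO
After move 2 (R'): R=GRGR U=WBWR F=OWGW D=YOYG B=YRYB
After move 3 (U'): U=BRWW F=BBGW R=OWGR B=GRYB L=YROO
After move 4 (F): F=GBWB U=BROR R=WWWR D=GOYG L=YYOO
After move 5 (R'): R=WRWW U=BYOG F=GRWR D=GBYB B=GROB
After move 6 (R'): R=RWWW U=BOOG F=GYWG D=GRYR B=BRBB
After move 7 (R'): R=WWRW U=BBOB F=GOWG D=GYYG B=RRRB
Query: R face = WWRW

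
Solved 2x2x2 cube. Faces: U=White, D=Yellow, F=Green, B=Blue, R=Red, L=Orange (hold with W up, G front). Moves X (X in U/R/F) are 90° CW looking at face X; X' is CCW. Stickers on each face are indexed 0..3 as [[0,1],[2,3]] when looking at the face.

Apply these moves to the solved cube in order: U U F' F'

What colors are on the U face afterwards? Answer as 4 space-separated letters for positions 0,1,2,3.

After move 1 (U): U=WWWW F=RRGG R=BBRR B=OOBB L=GGOO
After move 2 (U): U=WWWW F=BBGG R=OORR B=GGBB L=RROO
After move 3 (F'): F=BGBG U=WWOR R=YOYR D=ROYY L=RWOW
After move 4 (F'): F=GGBB U=WWYY R=OORR D=WWYY L=RROO
Query: U face = WWYY

Answer: W W Y Y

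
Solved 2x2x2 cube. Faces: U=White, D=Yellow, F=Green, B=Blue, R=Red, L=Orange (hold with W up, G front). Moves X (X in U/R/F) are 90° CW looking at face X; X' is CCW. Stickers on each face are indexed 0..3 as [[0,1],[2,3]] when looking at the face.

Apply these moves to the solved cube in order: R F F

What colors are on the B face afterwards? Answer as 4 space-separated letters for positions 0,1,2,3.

After move 1 (R): R=RRRR U=WGWG F=GYGY D=YBYB B=WBWB
After move 2 (F): F=GGYY U=WGOO R=WRGR D=RRYB L=OYOB
After move 3 (F): F=YGYG U=WGBY R=OROR D=GWYB L=OROR
Query: B face = WBWB

Answer: W B W B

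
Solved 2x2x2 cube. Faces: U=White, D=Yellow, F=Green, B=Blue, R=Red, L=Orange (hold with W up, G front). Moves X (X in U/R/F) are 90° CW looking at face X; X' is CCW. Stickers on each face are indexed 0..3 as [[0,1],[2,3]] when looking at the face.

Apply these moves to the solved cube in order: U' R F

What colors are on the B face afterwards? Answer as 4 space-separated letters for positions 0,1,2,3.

Answer: W R W B

Derivation:
After move 1 (U'): U=WWWW F=OOGG R=GGRR B=RRBB L=BBOO
After move 2 (R): R=RGRG U=WOWG F=OYGY D=YBYR B=WRWB
After move 3 (F): F=GOYY U=WOOB R=WGGG D=RRYR L=BYOB
Query: B face = WRWB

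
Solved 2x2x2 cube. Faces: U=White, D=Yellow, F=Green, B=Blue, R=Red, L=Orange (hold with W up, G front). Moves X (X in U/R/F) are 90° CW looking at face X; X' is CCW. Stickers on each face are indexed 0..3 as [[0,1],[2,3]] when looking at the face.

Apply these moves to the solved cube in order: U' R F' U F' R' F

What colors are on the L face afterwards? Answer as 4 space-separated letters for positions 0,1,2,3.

Answer: Y Y O G

Derivation:
After move 1 (U'): U=WWWW F=OOGG R=GGRR B=RRBB L=BBOO
After move 2 (R): R=RGRG U=WOWG F=OYGY D=YBYR B=WRWB
After move 3 (F'): F=YYOG U=WORR R=BGYG D=BOYR L=BGOW
After move 4 (U): U=RWRO F=BGOG R=WRYG B=BGWB L=YYOW
After move 5 (F'): F=GGBO U=RWWY R=ORBG D=YWYR L=YOOR
After move 6 (R'): R=RGOB U=RWWB F=GWBY D=YGYO B=RGWB
After move 7 (F): F=BGYW U=RWRO R=WGBB D=ORYO L=YYOG
Query: L face = YYOG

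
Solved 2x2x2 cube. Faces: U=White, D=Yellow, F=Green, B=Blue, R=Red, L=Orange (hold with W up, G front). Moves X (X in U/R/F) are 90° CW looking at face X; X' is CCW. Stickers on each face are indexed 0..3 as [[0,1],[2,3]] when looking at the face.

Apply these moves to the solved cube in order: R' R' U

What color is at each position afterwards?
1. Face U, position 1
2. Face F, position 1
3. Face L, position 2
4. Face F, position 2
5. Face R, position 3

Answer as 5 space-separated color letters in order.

Answer: W R O G R

Derivation:
After move 1 (R'): R=RRRR U=WBWB F=GWGW D=YGYG B=YBYB
After move 2 (R'): R=RRRR U=WYWY F=GBGB D=YWYW B=GBGB
After move 3 (U): U=WWYY F=RRGB R=GBRR B=OOGB L=GBOO
Query 1: U[1] = W
Query 2: F[1] = R
Query 3: L[2] = O
Query 4: F[2] = G
Query 5: R[3] = R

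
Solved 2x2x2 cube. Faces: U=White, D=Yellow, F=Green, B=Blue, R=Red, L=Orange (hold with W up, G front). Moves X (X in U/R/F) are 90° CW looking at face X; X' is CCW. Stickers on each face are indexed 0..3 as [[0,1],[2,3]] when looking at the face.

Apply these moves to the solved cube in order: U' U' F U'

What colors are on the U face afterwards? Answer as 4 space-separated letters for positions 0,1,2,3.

After move 1 (U'): U=WWWW F=OOGG R=GGRR B=RRBB L=BBOO
After move 2 (U'): U=WWWW F=BBGG R=OORR B=GGBB L=RROO
After move 3 (F): F=GBGB U=WWOR R=WOWR D=ROYY L=RYOY
After move 4 (U'): U=WRWO F=RYGB R=GBWR B=WOBB L=GGOY
Query: U face = WRWO

Answer: W R W O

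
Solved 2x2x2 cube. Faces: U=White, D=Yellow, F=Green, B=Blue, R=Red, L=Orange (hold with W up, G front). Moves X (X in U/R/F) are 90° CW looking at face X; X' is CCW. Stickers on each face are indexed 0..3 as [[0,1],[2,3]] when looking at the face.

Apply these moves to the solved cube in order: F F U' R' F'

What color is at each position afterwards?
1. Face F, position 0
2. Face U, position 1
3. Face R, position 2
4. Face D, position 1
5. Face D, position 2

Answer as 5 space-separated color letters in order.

Answer: Y B W R Y

Derivation:
After move 1 (F): F=GGGG U=WWOO R=WRWR D=RRYY L=OYOY
After move 2 (F): F=GGGG U=WWYY R=OROR D=WWYY L=OROR
After move 3 (U'): U=WYWY F=ORGG R=GGOR B=ORBB L=BBOR
After move 4 (R'): R=GRGO U=WBWO F=OYGY D=WRYG B=YRWB
After move 5 (F'): F=YYOG U=WBGG R=RRWO D=BRYG L=BOOW
Query 1: F[0] = Y
Query 2: U[1] = B
Query 3: R[2] = W
Query 4: D[1] = R
Query 5: D[2] = Y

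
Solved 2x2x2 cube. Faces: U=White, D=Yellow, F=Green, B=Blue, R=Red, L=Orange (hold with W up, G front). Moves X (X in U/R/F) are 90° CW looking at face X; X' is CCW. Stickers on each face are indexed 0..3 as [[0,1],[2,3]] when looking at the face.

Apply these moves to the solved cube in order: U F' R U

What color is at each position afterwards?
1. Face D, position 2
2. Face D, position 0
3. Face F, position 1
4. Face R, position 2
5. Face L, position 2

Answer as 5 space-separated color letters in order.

After move 1 (U): U=WWWW F=RRGG R=BBRR B=OOBB L=GGOO
After move 2 (F'): F=RGRG U=WWBR R=YBYR D=GOYY L=GWOW
After move 3 (R): R=YYRB U=WGBG F=RORY D=GBYO B=ROWB
After move 4 (U): U=BWGG F=YYRY R=RORB B=GWWB L=ROOW
Query 1: D[2] = Y
Query 2: D[0] = G
Query 3: F[1] = Y
Query 4: R[2] = R
Query 5: L[2] = O

Answer: Y G Y R O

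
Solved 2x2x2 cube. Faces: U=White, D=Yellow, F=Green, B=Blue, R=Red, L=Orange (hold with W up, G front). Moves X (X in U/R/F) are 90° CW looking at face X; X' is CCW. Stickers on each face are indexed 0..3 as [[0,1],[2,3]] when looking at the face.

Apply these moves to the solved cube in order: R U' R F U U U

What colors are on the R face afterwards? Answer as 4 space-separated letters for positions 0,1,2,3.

After move 1 (R): R=RRRR U=WGWG F=GYGY D=YBYB B=WBWB
After move 2 (U'): U=GGWW F=OOGY R=GYRR B=RRWB L=WBOO
After move 3 (R): R=RGRY U=GOWY F=OBGB D=YWYR B=WRGB
After move 4 (F): F=GOBB U=GOOB R=WGYY D=RRYR L=WYOW
After move 5 (U): U=OGBO F=WGBB R=WRYY B=WYGB L=GOOW
After move 6 (U): U=BOOG F=WRBB R=WYYY B=GOGB L=WGOW
After move 7 (U): U=OBGO F=WYBB R=GOYY B=WGGB L=WROW
Query: R face = GOYY

Answer: G O Y Y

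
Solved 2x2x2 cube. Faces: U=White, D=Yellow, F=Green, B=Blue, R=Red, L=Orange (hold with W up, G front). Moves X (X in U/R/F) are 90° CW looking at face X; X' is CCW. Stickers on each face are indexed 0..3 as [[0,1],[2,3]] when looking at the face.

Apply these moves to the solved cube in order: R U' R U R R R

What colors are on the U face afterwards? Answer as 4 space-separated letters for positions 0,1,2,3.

After move 1 (R): R=RRRR U=WGWG F=GYGY D=YBYB B=WBWB
After move 2 (U'): U=GGWW F=OOGY R=GYRR B=RRWB L=WBOO
After move 3 (R): R=RGRY U=GOWY F=OBGB D=YWYR B=WRGB
After move 4 (U): U=WGYO F=RGGB R=WRRY B=WBGB L=OBOO
After move 5 (R): R=RWYR U=WGYB F=RWGR D=YGYW B=OBGB
After move 6 (R): R=YRRW U=WWYR F=RGGW D=YGYO B=BBGB
After move 7 (R): R=RYWR U=WGYW F=RGGO D=YGYB B=RBWB
Query: U face = WGYW

Answer: W G Y W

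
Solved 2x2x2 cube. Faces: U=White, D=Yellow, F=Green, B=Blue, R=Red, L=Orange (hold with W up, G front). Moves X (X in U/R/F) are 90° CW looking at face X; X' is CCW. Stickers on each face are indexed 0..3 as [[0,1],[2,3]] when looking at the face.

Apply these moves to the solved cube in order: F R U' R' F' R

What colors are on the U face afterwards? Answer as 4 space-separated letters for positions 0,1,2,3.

Answer: G O R G

Derivation:
After move 1 (F): F=GGGG U=WWOO R=WRWR D=RRYY L=OYOY
After move 2 (R): R=WWRR U=WGOG F=GRGY D=RBYB B=OBWB
After move 3 (U'): U=GGWO F=OYGY R=GRRR B=WWWB L=OBOY
After move 4 (R'): R=RRGR U=GWWW F=OGGO D=RYYY B=BWBB
After move 5 (F'): F=GOOG U=GWRG R=YRRR D=BYYY L=OWOW
After move 6 (R): R=RYRR U=GORG F=GYOY D=BBYB B=GWWB
Query: U face = GORG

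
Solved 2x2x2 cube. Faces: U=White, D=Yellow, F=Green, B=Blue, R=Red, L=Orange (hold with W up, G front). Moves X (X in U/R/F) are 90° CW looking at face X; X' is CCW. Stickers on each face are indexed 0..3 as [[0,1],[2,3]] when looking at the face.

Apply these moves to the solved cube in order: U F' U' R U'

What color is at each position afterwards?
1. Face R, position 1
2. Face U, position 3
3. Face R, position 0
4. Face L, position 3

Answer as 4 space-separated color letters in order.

Answer: O W G W

Derivation:
After move 1 (U): U=WWWW F=RRGG R=BBRR B=OOBB L=GGOO
After move 2 (F'): F=RGRG U=WWBR R=YBYR D=GOYY L=GWOW
After move 3 (U'): U=WRWB F=GWRG R=RGYR B=YBBB L=OOOW
After move 4 (R): R=YRRG U=WWWG F=GORY D=GBYY B=BBRB
After move 5 (U'): U=WGWW F=OORY R=GORG B=YRRB L=BBOW
Query 1: R[1] = O
Query 2: U[3] = W
Query 3: R[0] = G
Query 4: L[3] = W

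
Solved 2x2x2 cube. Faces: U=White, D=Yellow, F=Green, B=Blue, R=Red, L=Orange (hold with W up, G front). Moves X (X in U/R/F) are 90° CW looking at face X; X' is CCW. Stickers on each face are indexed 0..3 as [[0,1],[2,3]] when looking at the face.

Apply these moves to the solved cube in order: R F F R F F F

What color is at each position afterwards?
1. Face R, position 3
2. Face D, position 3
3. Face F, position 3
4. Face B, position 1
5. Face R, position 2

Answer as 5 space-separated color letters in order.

After move 1 (R): R=RRRR U=WGWG F=GYGY D=YBYB B=WBWB
After move 2 (F): F=GGYY U=WGOO R=WRGR D=RRYB L=OYOB
After move 3 (F): F=YGYG U=WGBY R=OROR D=GWYB L=OROR
After move 4 (R): R=OORR U=WGBG F=YWYB D=GWYW B=YBGB
After move 5 (F): F=YYBW U=WGRR R=BOGR D=ROYW L=OGOW
After move 6 (F): F=BYWY U=WGWG R=RORR D=GBYW L=OROO
After move 7 (F): F=WBYY U=WGOR R=WOGR D=RRYW L=OGOB
Query 1: R[3] = R
Query 2: D[3] = W
Query 3: F[3] = Y
Query 4: B[1] = B
Query 5: R[2] = G

Answer: R W Y B G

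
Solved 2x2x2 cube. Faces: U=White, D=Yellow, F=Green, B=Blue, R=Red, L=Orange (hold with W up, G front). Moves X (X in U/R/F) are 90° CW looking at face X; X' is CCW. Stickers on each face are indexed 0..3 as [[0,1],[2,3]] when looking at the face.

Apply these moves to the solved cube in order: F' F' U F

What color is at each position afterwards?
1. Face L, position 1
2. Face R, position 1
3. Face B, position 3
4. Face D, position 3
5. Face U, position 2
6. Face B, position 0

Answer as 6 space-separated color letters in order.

After move 1 (F'): F=GGGG U=WWRR R=YRYR D=OOYY L=OWOW
After move 2 (F'): F=GGGG U=WWYY R=OROR D=WWYY L=OROR
After move 3 (U): U=YWYW F=ORGG R=BBOR B=ORBB L=GGOR
After move 4 (F): F=GOGR U=YWRG R=YBWR D=OBYY L=GWOW
Query 1: L[1] = W
Query 2: R[1] = B
Query 3: B[3] = B
Query 4: D[3] = Y
Query 5: U[2] = R
Query 6: B[0] = O

Answer: W B B Y R O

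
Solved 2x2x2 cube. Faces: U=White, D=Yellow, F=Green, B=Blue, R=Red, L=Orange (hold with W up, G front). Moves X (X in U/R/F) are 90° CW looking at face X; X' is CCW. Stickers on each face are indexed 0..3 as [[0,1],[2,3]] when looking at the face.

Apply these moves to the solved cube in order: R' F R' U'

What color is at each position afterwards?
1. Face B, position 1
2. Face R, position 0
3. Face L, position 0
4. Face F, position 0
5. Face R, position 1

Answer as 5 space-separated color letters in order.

After move 1 (R'): R=RRRR U=WBWB F=GWGW D=YGYG B=YBYB
After move 2 (F): F=GGWW U=WBOO R=WRBR D=RRYG L=OYOG
After move 3 (R'): R=RRWB U=WYOY F=GBWO D=RGYW B=GBRB
After move 4 (U'): U=YYWO F=OYWO R=GBWB B=RRRB L=GBOG
Query 1: B[1] = R
Query 2: R[0] = G
Query 3: L[0] = G
Query 4: F[0] = O
Query 5: R[1] = B

Answer: R G G O B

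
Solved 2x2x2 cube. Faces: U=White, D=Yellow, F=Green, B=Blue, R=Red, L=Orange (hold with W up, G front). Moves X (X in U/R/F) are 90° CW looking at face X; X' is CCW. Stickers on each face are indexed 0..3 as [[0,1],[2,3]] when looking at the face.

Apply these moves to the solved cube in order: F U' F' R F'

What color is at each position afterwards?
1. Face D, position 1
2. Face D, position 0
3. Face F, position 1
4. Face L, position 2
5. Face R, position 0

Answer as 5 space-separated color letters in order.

Answer: W O Y O B

Derivation:
After move 1 (F): F=GGGG U=WWOO R=WRWR D=RRYY L=OYOY
After move 2 (U'): U=WOWO F=OYGG R=GGWR B=WRBB L=BBOY
After move 3 (F'): F=YGOG U=WOGW R=RGRR D=BYYY L=BOOW
After move 4 (R): R=RRRG U=WGGG F=YYOY D=BBYW B=WROB
After move 5 (F'): F=YYYO U=WGRR R=BRBG D=OWYW L=BGOG
Query 1: D[1] = W
Query 2: D[0] = O
Query 3: F[1] = Y
Query 4: L[2] = O
Query 5: R[0] = B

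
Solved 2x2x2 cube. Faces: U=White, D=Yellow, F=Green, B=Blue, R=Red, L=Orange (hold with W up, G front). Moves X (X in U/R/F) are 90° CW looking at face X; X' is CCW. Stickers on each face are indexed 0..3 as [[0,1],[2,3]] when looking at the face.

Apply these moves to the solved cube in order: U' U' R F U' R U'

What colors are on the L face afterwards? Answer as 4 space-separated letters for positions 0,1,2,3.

After move 1 (U'): U=WWWW F=OOGG R=GGRR B=RRBB L=BBOO
After move 2 (U'): U=WWWW F=BBGG R=OORR B=GGBB L=RROO
After move 3 (R): R=RORO U=WBWG F=BYGY D=YBYG B=WGWB
After move 4 (F): F=GBYY U=WBOR R=WOGO D=RRYG L=RYOB
After move 5 (U'): U=BRWO F=RYYY R=GBGO B=WOWB L=WGOB
After move 6 (R): R=GGOB U=BYWY F=RRYG D=RWYW B=OORB
After move 7 (U'): U=YYBW F=WGYG R=RROB B=GGRB L=OOOB
Query: L face = OOOB

Answer: O O O B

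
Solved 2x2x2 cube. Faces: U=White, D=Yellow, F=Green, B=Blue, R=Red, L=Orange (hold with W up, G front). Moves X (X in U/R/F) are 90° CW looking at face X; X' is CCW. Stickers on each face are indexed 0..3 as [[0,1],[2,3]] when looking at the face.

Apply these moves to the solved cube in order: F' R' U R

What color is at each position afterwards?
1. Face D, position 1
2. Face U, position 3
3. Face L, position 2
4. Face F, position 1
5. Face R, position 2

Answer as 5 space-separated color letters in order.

Answer: O R O G Y

Derivation:
After move 1 (F'): F=GGGG U=WWRR R=YRYR D=OOYY L=OWOW
After move 2 (R'): R=RRYY U=WBRB F=GWGR D=OGYG B=YBOB
After move 3 (U): U=RWBB F=RRGR R=YBYY B=OWOB L=GWOW
After move 4 (R): R=YYYB U=RRBR F=RGGG D=OOYO B=BWWB
Query 1: D[1] = O
Query 2: U[3] = R
Query 3: L[2] = O
Query 4: F[1] = G
Query 5: R[2] = Y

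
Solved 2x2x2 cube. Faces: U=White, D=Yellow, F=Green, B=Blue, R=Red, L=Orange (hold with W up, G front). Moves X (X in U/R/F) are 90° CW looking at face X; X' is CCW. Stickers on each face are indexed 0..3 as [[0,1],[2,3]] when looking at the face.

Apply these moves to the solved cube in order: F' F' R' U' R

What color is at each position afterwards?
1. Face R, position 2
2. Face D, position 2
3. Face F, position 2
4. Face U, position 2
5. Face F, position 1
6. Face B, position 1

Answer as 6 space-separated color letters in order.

After move 1 (F'): F=GGGG U=WWRR R=YRYR D=OOYY L=OWOW
After move 2 (F'): F=GGGG U=WWYY R=OROR D=WWYY L=OROR
After move 3 (R'): R=RROO U=WBYB F=GWGY D=WGYG B=YBWB
After move 4 (U'): U=BBWY F=ORGY R=GWOO B=RRWB L=YBOR
After move 5 (R): R=OGOW U=BRWY F=OGGG D=WWYR B=YRBB
Query 1: R[2] = O
Query 2: D[2] = Y
Query 3: F[2] = G
Query 4: U[2] = W
Query 5: F[1] = G
Query 6: B[1] = R

Answer: O Y G W G R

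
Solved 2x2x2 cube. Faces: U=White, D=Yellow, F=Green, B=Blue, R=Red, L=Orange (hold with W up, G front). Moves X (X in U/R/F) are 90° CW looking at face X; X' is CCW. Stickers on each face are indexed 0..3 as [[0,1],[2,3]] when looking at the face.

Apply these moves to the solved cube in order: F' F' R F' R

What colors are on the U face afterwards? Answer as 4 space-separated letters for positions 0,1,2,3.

After move 1 (F'): F=GGGG U=WWRR R=YRYR D=OOYY L=OWOW
After move 2 (F'): F=GGGG U=WWYY R=OROR D=WWYY L=OROR
After move 3 (R): R=OORR U=WGYG F=GWGY D=WBYB B=YBWB
After move 4 (F'): F=WYGG U=WGOR R=BOWR D=RRYB L=OGOY
After move 5 (R): R=WBRO U=WYOG F=WRGB D=RWYY B=RBGB
Query: U face = WYOG

Answer: W Y O G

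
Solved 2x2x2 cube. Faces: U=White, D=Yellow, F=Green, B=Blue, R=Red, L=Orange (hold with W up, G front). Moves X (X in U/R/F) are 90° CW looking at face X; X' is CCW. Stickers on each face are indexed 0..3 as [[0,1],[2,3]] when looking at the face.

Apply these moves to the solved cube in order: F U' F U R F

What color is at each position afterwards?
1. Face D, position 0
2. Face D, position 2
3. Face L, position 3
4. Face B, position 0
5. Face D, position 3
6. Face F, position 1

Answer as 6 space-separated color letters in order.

Answer: R Y B O B W

Derivation:
After move 1 (F): F=GGGG U=WWOO R=WRWR D=RRYY L=OYOY
After move 2 (U'): U=WOWO F=OYGG R=GGWR B=WRBB L=BBOY
After move 3 (F): F=GOGY U=WOYB R=WGOR D=WGYY L=BROR
After move 4 (U): U=YWBO F=WGGY R=WROR B=BRBB L=GOOR
After move 5 (R): R=OWRR U=YGBY F=WGGY D=WBYB B=ORWB
After move 6 (F): F=GWYG U=YGRO R=BWYR D=ROYB L=GWOB
Query 1: D[0] = R
Query 2: D[2] = Y
Query 3: L[3] = B
Query 4: B[0] = O
Query 5: D[3] = B
Query 6: F[1] = W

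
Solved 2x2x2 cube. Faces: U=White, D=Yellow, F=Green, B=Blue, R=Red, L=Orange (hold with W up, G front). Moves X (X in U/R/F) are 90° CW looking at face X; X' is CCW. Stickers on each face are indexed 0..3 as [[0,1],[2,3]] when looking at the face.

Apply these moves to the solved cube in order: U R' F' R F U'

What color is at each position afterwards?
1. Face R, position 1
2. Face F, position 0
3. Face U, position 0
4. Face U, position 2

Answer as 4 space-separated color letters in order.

Answer: W G W W

Derivation:
After move 1 (U): U=WWWW F=RRGG R=BBRR B=OOBB L=GGOO
After move 2 (R'): R=BRBR U=WBWO F=RWGW D=YRYG B=YOYB
After move 3 (F'): F=WWRG U=WBBB R=RRYR D=GOYG L=GOOW
After move 4 (R): R=YRRR U=WWBG F=WORG D=GYYY B=BOBB
After move 5 (F): F=RWGO U=WWWO R=BRGR D=RYYY L=GGOY
After move 6 (U'): U=WOWW F=GGGO R=RWGR B=BRBB L=BOOY
Query 1: R[1] = W
Query 2: F[0] = G
Query 3: U[0] = W
Query 4: U[2] = W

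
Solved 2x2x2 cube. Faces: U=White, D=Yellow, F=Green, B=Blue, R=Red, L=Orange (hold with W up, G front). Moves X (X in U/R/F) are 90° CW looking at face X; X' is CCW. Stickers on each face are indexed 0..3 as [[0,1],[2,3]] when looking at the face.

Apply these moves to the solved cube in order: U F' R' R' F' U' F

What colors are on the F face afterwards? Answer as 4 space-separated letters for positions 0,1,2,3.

After move 1 (U): U=WWWW F=RRGG R=BBRR B=OOBB L=GGOO
After move 2 (F'): F=RGRG U=WWBR R=YBYR D=GOYY L=GWOW
After move 3 (R'): R=BRYY U=WBBO F=RWRR D=GGYG B=YOOB
After move 4 (R'): R=RYBY U=WOBY F=RBRO D=GWYR B=GOGB
After move 5 (F'): F=BORR U=WORB R=WYGY D=WWYR L=GYOB
After move 6 (U'): U=OBWR F=GYRR R=BOGY B=WYGB L=GOOB
After move 7 (F): F=RGRY U=OBBO R=WORY D=GBYR L=GWOW
Query: F face = RGRY

Answer: R G R Y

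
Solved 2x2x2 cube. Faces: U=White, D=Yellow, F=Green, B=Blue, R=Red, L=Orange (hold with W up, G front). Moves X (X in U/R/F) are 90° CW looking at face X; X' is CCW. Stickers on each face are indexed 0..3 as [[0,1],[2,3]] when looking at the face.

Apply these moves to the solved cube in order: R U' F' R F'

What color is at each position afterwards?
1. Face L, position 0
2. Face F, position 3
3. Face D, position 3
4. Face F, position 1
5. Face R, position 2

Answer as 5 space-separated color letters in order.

Answer: W O R B B

Derivation:
After move 1 (R): R=RRRR U=WGWG F=GYGY D=YBYB B=WBWB
After move 2 (U'): U=GGWW F=OOGY R=GYRR B=RRWB L=WBOO
After move 3 (F'): F=OYOG U=GGGR R=BYYR D=BOYB L=WWOW
After move 4 (R): R=YBRY U=GYGG F=OOOB D=BWYR B=RRGB
After move 5 (F'): F=OBOO U=GYYR R=WBBY D=WWYR L=WGOG
Query 1: L[0] = W
Query 2: F[3] = O
Query 3: D[3] = R
Query 4: F[1] = B
Query 5: R[2] = B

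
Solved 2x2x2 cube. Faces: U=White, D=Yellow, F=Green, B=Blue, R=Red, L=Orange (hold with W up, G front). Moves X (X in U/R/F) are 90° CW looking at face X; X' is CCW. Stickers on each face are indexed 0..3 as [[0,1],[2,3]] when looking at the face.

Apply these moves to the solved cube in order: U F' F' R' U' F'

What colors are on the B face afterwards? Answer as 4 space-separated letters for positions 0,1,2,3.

After move 1 (U): U=WWWW F=RRGG R=BBRR B=OOBB L=GGOO
After move 2 (F'): F=RGRG U=WWBR R=YBYR D=GOYY L=GWOW
After move 3 (F'): F=GGRR U=WWYY R=OBGR D=WWYY L=GROB
After move 4 (R'): R=BROG U=WBYO F=GWRY D=WGYR B=YOWB
After move 5 (U'): U=BOWY F=GRRY R=GWOG B=BRWB L=YOOB
After move 6 (F'): F=RYGR U=BOGO R=GWWG D=OBYR L=YYOW
Query: B face = BRWB

Answer: B R W B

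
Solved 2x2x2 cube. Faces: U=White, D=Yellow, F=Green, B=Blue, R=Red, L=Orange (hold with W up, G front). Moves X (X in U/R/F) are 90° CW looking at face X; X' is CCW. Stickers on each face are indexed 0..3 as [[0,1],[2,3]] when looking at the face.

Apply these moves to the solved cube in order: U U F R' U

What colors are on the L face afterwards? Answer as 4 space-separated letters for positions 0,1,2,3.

After move 1 (U): U=WWWW F=RRGG R=BBRR B=OOBB L=GGOO
After move 2 (U): U=WWWW F=BBGG R=OORR B=GGBB L=RROO
After move 3 (F): F=GBGB U=WWOR R=WOWR D=ROYY L=RYOY
After move 4 (R'): R=ORWW U=WBOG F=GWGR D=RBYB B=YGOB
After move 5 (U): U=OWGB F=ORGR R=YGWW B=RYOB L=GWOY
Query: L face = GWOY

Answer: G W O Y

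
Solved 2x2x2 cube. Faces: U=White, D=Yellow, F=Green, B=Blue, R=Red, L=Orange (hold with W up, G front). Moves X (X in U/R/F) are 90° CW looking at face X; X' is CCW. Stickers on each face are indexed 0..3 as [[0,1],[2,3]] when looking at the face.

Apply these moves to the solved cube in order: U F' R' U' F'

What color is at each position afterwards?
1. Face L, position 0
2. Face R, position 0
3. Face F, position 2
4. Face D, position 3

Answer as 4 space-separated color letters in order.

Answer: Y G G G

Derivation:
After move 1 (U): U=WWWW F=RRGG R=BBRR B=OOBB L=GGOO
After move 2 (F'): F=RGRG U=WWBR R=YBYR D=GOYY L=GWOW
After move 3 (R'): R=BRYY U=WBBO F=RWRR D=GGYG B=YOOB
After move 4 (U'): U=BOWB F=GWRR R=RWYY B=BROB L=YOOW
After move 5 (F'): F=WRGR U=BORY R=GWGY D=OWYG L=YBOW
Query 1: L[0] = Y
Query 2: R[0] = G
Query 3: F[2] = G
Query 4: D[3] = G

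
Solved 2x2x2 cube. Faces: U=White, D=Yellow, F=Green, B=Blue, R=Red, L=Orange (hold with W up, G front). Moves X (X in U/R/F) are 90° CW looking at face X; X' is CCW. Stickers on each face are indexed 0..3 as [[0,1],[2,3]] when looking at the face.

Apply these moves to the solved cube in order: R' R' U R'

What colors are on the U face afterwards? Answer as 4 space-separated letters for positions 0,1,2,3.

Answer: W G Y O

Derivation:
After move 1 (R'): R=RRRR U=WBWB F=GWGW D=YGYG B=YBYB
After move 2 (R'): R=RRRR U=WYWY F=GBGB D=YWYW B=GBGB
After move 3 (U): U=WWYY F=RRGB R=GBRR B=OOGB L=GBOO
After move 4 (R'): R=BRGR U=WGYO F=RWGY D=YRYB B=WOWB
Query: U face = WGYO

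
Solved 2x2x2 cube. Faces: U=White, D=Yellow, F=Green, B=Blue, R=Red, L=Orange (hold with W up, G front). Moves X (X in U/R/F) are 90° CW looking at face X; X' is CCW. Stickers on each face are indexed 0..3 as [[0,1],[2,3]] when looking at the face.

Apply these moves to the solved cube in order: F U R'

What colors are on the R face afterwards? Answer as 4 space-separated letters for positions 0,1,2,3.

After move 1 (F): F=GGGG U=WWOO R=WRWR D=RRYY L=OYOY
After move 2 (U): U=OWOW F=WRGG R=BBWR B=OYBB L=GGOY
After move 3 (R'): R=BRBW U=OBOO F=WWGW D=RRYG B=YYRB
Query: R face = BRBW

Answer: B R B W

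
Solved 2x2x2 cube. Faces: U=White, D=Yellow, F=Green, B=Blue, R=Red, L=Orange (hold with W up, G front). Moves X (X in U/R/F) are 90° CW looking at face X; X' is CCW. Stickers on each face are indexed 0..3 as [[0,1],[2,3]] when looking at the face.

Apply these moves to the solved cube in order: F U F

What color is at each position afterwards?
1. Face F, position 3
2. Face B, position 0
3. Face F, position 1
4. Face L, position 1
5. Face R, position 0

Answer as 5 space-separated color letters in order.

Answer: R O W R O

Derivation:
After move 1 (F): F=GGGG U=WWOO R=WRWR D=RRYY L=OYOY
After move 2 (U): U=OWOW F=WRGG R=BBWR B=OYBB L=GGOY
After move 3 (F): F=GWGR U=OWYG R=OBWR D=WBYY L=GROR
Query 1: F[3] = R
Query 2: B[0] = O
Query 3: F[1] = W
Query 4: L[1] = R
Query 5: R[0] = O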